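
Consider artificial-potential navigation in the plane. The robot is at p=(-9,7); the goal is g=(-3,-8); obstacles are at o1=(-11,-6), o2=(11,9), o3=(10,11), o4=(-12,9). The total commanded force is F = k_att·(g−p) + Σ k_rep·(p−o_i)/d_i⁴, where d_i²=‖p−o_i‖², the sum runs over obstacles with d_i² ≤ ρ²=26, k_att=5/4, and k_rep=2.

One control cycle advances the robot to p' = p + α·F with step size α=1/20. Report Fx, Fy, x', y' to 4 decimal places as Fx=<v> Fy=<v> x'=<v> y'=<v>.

Fx=7.5355 Fy=-18.7737 x'=-8.6232 y'=6.0613

F_att = 5/4·(g−p) = 5/4·(6,-15) = (7.5000,-18.7500)
o1: d²=173 > ρ²=26 → inactive
o2: d²=404 > ρ²=26 → inactive
o3: d²=377 > ρ²=26 → inactive
o4: d²=13 ≤ ρ²=26; F_rep = 2·(3,-2)/13² = (0.0355,-0.0237)
F = F_att + ΣF_rep = (7.5355,-18.7737)
p' = p + 1/20·F = (-8.6232,6.0613)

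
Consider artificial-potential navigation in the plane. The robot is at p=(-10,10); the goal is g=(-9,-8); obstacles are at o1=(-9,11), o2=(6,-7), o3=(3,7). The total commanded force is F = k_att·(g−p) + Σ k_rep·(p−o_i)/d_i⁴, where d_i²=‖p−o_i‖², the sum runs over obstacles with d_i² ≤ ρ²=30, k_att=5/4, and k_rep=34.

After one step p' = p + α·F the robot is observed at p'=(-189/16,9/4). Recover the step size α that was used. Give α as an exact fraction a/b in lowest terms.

α = 1/4

F_att = 5/4·(g−p) = 5/4·(1,-18) = (1.2500,-22.5000)
o1: d²=2 ≤ ρ²=30; F_rep = 34·(-1,-1)/2² = (-8.5000,-8.5000)
o2: d²=545 > ρ²=30 → inactive
o3: d²=178 > ρ²=30 → inactive
F = F_att + ΣF_rep = (-7.2500,-31.0000)
Δp = p'−p = (-1.8125,-7.7500); α = Δx/Fx = (-29/16) / (-29/4) = 1/4
check: Δy/Fy = (-31/4) / (-31) = 1/4 ✓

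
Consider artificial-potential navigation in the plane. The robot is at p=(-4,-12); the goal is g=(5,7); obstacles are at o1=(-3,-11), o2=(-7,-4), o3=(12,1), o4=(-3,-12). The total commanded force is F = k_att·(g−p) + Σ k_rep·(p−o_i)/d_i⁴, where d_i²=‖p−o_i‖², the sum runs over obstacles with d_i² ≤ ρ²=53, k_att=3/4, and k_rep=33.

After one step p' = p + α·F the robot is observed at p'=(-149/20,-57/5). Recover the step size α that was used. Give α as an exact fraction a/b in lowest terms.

F_att = 3/4·(g−p) = 3/4·(9,19) = (6.7500,14.2500)
o1: d²=2 ≤ ρ²=53; F_rep = 33·(-1,-1)/2² = (-8.2500,-8.2500)
o2: d²=73 > ρ²=53 → inactive
o3: d²=425 > ρ²=53 → inactive
o4: d²=1 ≤ ρ²=53; F_rep = 33·(-1,0)/1² = (-33.0000,0.0000)
F = F_att + ΣF_rep = (-34.5000,6.0000)
Δp = p'−p = (-3.4500,0.6000); α = Δx/Fx = (-69/20) / (-69/2) = 1/10
check: Δy/Fy = (3/5) / (6) = 1/10 ✓

α = 1/10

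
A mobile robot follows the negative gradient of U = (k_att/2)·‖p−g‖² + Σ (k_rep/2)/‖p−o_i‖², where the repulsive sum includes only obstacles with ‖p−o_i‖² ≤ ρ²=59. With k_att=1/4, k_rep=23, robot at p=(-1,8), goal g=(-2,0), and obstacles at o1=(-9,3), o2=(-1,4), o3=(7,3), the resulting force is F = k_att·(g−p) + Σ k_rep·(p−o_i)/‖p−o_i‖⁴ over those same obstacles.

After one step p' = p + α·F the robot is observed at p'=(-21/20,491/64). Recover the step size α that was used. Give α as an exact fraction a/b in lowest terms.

F_att = 1/4·(g−p) = 1/4·(-1,-8) = (-0.2500,-2.0000)
o1: d²=89 > ρ²=59 → inactive
o2: d²=16 ≤ ρ²=59; F_rep = 23·(0,4)/16² = (0.0000,0.3594)
o3: d²=89 > ρ²=59 → inactive
F = F_att + ΣF_rep = (-0.2500,-1.6406)
Δp = p'−p = (-0.0500,-0.3281); α = Δx/Fx = (-1/20) / (-1/4) = 1/5
check: Δy/Fy = (-21/64) / (-105/64) = 1/5 ✓

α = 1/5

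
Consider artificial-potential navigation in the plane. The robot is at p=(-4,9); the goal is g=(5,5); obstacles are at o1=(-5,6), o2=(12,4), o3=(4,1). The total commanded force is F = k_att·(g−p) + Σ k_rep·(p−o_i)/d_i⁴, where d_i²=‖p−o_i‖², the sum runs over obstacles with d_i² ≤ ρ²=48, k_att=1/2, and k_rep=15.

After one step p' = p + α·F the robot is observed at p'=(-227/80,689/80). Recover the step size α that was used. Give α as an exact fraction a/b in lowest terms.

F_att = 1/2·(g−p) = 1/2·(9,-4) = (4.5000,-2.0000)
o1: d²=10 ≤ ρ²=48; F_rep = 15·(1,3)/10² = (0.1500,0.4500)
o2: d²=281 > ρ²=48 → inactive
o3: d²=128 > ρ²=48 → inactive
F = F_att + ΣF_rep = (4.6500,-1.5500)
Δp = p'−p = (1.1625,-0.3875); α = Δx/Fx = (93/80) / (93/20) = 1/4
check: Δy/Fy = (-31/80) / (-31/20) = 1/4 ✓

α = 1/4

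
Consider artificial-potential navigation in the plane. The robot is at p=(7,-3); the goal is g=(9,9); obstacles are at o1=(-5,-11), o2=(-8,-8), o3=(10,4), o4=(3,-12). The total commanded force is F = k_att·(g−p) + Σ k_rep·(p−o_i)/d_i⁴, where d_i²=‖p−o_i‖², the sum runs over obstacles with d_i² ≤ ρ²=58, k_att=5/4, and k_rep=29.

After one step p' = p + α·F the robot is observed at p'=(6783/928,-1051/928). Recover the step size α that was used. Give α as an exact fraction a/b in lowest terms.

F_att = 5/4·(g−p) = 5/4·(2,12) = (2.5000,15.0000)
o1: d²=208 > ρ²=58 → inactive
o2: d²=250 > ρ²=58 → inactive
o3: d²=58 ≤ ρ²=58; F_rep = 29·(-3,-7)/58² = (-0.0259,-0.0603)
o4: d²=97 > ρ²=58 → inactive
F = F_att + ΣF_rep = (2.4741,14.9397)
Δp = p'−p = (0.3093,1.8675); α = Δx/Fx = (287/928) / (287/116) = 1/8
check: Δy/Fy = (1733/928) / (1733/116) = 1/8 ✓

α = 1/8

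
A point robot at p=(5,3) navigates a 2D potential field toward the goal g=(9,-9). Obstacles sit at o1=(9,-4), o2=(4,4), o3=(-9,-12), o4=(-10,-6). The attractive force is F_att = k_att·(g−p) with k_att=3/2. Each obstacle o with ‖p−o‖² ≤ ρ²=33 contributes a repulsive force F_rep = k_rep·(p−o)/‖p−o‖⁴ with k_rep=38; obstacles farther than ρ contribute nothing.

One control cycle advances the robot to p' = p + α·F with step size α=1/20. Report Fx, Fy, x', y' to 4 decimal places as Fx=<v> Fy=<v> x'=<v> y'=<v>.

Fx=15.5000 Fy=-27.5000 x'=5.7750 y'=1.6250

F_att = 3/2·(g−p) = 3/2·(4,-12) = (6.0000,-18.0000)
o1: d²=65 > ρ²=33 → inactive
o2: d²=2 ≤ ρ²=33; F_rep = 38·(1,-1)/2² = (9.5000,-9.5000)
o3: d²=421 > ρ²=33 → inactive
o4: d²=306 > ρ²=33 → inactive
F = F_att + ΣF_rep = (15.5000,-27.5000)
p' = p + 1/20·F = (5.7750,1.6250)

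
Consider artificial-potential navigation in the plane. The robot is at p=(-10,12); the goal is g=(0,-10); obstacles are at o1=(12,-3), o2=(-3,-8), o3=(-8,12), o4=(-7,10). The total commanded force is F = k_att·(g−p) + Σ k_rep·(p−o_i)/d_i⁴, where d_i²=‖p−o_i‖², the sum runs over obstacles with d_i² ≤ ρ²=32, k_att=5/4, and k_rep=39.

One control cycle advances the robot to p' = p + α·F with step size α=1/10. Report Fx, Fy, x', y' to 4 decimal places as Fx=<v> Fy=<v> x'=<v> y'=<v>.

Fx=6.9327 Fy=-27.0385 x'=-9.3067 y'=9.2962

F_att = 5/4·(g−p) = 5/4·(10,-22) = (12.5000,-27.5000)
o1: d²=709 > ρ²=32 → inactive
o2: d²=449 > ρ²=32 → inactive
o3: d²=4 ≤ ρ²=32; F_rep = 39·(-2,0)/4² = (-4.8750,0.0000)
o4: d²=13 ≤ ρ²=32; F_rep = 39·(-3,2)/13² = (-0.6923,0.4615)
F = F_att + ΣF_rep = (6.9327,-27.0385)
p' = p + 1/10·F = (-9.3067,9.2962)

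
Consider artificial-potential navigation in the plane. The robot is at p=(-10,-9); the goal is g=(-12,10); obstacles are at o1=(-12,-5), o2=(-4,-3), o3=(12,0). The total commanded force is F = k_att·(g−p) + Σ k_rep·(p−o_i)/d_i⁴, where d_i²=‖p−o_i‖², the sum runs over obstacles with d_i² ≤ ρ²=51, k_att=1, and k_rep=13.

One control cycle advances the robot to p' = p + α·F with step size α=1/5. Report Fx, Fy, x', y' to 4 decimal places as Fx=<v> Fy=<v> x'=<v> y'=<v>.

F_att = 1·(g−p) = 1·(-2,19) = (-2.0000,19.0000)
o1: d²=20 ≤ ρ²=51; F_rep = 13·(2,-4)/20² = (0.0650,-0.1300)
o2: d²=72 > ρ²=51 → inactive
o3: d²=565 > ρ²=51 → inactive
F = F_att + ΣF_rep = (-1.9350,18.8700)
p' = p + 1/5·F = (-10.3870,-5.2260)

Fx=-1.9350 Fy=18.8700 x'=-10.3870 y'=-5.2260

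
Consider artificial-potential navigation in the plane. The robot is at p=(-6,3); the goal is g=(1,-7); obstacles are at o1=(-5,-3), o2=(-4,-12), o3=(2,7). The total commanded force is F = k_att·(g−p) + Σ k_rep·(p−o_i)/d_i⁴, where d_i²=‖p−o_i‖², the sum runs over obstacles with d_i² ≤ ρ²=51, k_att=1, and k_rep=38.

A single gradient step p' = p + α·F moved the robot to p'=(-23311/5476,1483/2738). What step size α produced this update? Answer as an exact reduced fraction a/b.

α = 1/4

F_att = 1·(g−p) = 1·(7,-10) = (7.0000,-10.0000)
o1: d²=37 ≤ ρ²=51; F_rep = 38·(-1,6)/37² = (-0.0278,0.1665)
o2: d²=229 > ρ²=51 → inactive
o3: d²=80 > ρ²=51 → inactive
F = F_att + ΣF_rep = (6.9722,-9.8335)
Δp = p'−p = (1.7431,-2.4584); α = Δx/Fx = (9545/5476) / (9545/1369) = 1/4
check: Δy/Fy = (-6731/2738) / (-13462/1369) = 1/4 ✓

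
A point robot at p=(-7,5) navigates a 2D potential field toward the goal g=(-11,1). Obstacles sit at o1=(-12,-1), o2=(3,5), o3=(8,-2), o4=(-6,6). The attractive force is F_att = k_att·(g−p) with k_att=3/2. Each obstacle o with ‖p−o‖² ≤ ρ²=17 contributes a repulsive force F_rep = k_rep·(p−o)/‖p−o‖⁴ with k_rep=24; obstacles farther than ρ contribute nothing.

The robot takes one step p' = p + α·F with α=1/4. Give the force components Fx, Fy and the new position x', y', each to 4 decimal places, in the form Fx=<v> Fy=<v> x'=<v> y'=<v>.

Fx=-12.0000 Fy=-12.0000 x'=-10.0000 y'=2.0000

F_att = 3/2·(g−p) = 3/2·(-4,-4) = (-6.0000,-6.0000)
o1: d²=61 > ρ²=17 → inactive
o2: d²=100 > ρ²=17 → inactive
o3: d²=274 > ρ²=17 → inactive
o4: d²=2 ≤ ρ²=17; F_rep = 24·(-1,-1)/2² = (-6.0000,-6.0000)
F = F_att + ΣF_rep = (-12.0000,-12.0000)
p' = p + 1/4·F = (-10.0000,2.0000)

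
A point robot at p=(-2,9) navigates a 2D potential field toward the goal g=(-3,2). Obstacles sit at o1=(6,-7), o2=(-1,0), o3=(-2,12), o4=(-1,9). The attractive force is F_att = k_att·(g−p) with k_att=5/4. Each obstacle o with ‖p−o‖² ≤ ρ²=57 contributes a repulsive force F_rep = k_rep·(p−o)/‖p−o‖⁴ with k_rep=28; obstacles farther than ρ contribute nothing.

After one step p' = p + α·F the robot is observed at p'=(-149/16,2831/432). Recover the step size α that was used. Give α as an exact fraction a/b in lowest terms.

F_att = 5/4·(g−p) = 5/4·(-1,-7) = (-1.2500,-8.7500)
o1: d²=320 > ρ²=57 → inactive
o2: d²=82 > ρ²=57 → inactive
o3: d²=9 ≤ ρ²=57; F_rep = 28·(0,-3)/9² = (0.0000,-1.0370)
o4: d²=1 ≤ ρ²=57; F_rep = 28·(-1,0)/1² = (-28.0000,0.0000)
F = F_att + ΣF_rep = (-29.2500,-9.7870)
Δp = p'−p = (-7.3125,-2.4468); α = Δx/Fx = (-117/16) / (-117/4) = 1/4
check: Δy/Fy = (-1057/432) / (-1057/108) = 1/4 ✓

α = 1/4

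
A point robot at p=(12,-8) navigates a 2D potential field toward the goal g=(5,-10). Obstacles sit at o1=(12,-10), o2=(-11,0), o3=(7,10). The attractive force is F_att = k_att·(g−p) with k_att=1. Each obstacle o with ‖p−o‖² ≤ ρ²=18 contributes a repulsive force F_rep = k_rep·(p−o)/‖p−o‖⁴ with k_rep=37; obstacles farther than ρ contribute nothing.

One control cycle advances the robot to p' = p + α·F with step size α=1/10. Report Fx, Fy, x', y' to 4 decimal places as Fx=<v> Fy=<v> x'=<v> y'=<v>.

Fx=-7.0000 Fy=2.6250 x'=11.3000 y'=-7.7375

F_att = 1·(g−p) = 1·(-7,-2) = (-7.0000,-2.0000)
o1: d²=4 ≤ ρ²=18; F_rep = 37·(0,2)/4² = (0.0000,4.6250)
o2: d²=593 > ρ²=18 → inactive
o3: d²=349 > ρ²=18 → inactive
F = F_att + ΣF_rep = (-7.0000,2.6250)
p' = p + 1/10·F = (11.3000,-7.7375)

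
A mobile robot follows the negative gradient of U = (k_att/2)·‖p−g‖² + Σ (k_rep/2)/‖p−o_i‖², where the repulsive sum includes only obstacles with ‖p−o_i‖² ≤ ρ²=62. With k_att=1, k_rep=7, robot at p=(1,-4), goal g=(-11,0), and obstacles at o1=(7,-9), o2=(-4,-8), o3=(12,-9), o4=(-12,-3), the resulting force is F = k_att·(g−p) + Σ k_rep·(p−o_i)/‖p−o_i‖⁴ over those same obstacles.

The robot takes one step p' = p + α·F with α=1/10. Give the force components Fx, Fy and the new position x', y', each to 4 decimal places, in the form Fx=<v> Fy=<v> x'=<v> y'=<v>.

F_att = 1·(g−p) = 1·(-12,4) = (-12.0000,4.0000)
o1: d²=61 ≤ ρ²=62; F_rep = 7·(-6,5)/61² = (-0.0113,0.0094)
o2: d²=41 ≤ ρ²=62; F_rep = 7·(5,4)/41² = (0.0208,0.0167)
o3: d²=146 > ρ²=62 → inactive
o4: d²=170 > ρ²=62 → inactive
F = F_att + ΣF_rep = (-11.9905,4.0261)
p' = p + 1/10·F = (-0.1990,-3.5974)

Fx=-11.9905 Fy=4.0261 x'=-0.1990 y'=-3.5974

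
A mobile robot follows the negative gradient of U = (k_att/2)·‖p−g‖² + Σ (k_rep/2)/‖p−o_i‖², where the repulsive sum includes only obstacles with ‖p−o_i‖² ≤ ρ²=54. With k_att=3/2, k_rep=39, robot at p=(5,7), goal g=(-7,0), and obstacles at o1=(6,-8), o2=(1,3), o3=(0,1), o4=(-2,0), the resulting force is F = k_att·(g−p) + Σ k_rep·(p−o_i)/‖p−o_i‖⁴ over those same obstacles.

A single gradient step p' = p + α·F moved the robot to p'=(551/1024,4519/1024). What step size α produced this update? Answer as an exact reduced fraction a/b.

F_att = 3/2·(g−p) = 3/2·(-12,-7) = (-18.0000,-10.5000)
o1: d²=226 > ρ²=54 → inactive
o2: d²=32 ≤ ρ²=54; F_rep = 39·(4,4)/32² = (0.1523,0.1523)
o3: d²=61 > ρ²=54 → inactive
o4: d²=98 > ρ²=54 → inactive
F = F_att + ΣF_rep = (-17.8477,-10.3477)
Δp = p'−p = (-4.4619,-2.5869); α = Δx/Fx = (-4569/1024) / (-4569/256) = 1/4
check: Δy/Fy = (-2649/1024) / (-2649/256) = 1/4 ✓

α = 1/4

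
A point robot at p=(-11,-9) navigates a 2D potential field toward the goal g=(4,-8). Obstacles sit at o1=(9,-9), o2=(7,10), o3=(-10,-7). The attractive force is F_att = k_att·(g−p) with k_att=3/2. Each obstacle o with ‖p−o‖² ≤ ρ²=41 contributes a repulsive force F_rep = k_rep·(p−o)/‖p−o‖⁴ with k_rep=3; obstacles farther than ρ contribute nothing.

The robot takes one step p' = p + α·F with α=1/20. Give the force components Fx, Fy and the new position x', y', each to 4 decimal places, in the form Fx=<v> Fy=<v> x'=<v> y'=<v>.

Fx=22.3800 Fy=1.2600 x'=-9.8810 y'=-8.9370

F_att = 3/2·(g−p) = 3/2·(15,1) = (22.5000,1.5000)
o1: d²=400 > ρ²=41 → inactive
o2: d²=685 > ρ²=41 → inactive
o3: d²=5 ≤ ρ²=41; F_rep = 3·(-1,-2)/5² = (-0.1200,-0.2400)
F = F_att + ΣF_rep = (22.3800,1.2600)
p' = p + 1/20·F = (-9.8810,-8.9370)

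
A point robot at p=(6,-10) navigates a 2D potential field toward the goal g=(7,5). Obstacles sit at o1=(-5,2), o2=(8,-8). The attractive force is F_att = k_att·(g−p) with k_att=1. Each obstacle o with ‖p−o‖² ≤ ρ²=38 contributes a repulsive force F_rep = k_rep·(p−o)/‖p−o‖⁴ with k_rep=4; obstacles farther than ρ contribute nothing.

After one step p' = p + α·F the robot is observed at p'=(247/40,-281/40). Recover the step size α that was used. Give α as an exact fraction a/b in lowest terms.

α = 1/5

F_att = 1·(g−p) = 1·(1,15) = (1.0000,15.0000)
o1: d²=265 > ρ²=38 → inactive
o2: d²=8 ≤ ρ²=38; F_rep = 4·(-2,-2)/8² = (-0.1250,-0.1250)
F = F_att + ΣF_rep = (0.8750,14.8750)
Δp = p'−p = (0.1750,2.9750); α = Δx/Fx = (7/40) / (7/8) = 1/5
check: Δy/Fy = (119/40) / (119/8) = 1/5 ✓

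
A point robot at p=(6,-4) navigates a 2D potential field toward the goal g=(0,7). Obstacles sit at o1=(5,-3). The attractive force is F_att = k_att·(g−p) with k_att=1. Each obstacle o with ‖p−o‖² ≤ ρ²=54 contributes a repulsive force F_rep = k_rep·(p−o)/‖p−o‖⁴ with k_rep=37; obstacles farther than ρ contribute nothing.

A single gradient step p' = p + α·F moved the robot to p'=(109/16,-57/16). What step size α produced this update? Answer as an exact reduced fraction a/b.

α = 1/4

F_att = 1·(g−p) = 1·(-6,11) = (-6.0000,11.0000)
o1: d²=2 ≤ ρ²=54; F_rep = 37·(1,-1)/2² = (9.2500,-9.2500)
F = F_att + ΣF_rep = (3.2500,1.7500)
Δp = p'−p = (0.8125,0.4375); α = Δx/Fx = (13/16) / (13/4) = 1/4
check: Δy/Fy = (7/16) / (7/4) = 1/4 ✓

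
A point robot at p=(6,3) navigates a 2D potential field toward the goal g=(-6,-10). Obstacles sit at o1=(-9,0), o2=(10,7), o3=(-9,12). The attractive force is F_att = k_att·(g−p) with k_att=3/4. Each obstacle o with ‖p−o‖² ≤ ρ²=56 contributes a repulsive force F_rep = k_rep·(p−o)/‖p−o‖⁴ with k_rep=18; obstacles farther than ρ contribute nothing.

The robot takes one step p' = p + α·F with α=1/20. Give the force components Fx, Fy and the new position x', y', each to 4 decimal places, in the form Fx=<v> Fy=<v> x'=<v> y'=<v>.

F_att = 3/4·(g−p) = 3/4·(-12,-13) = (-9.0000,-9.7500)
o1: d²=234 > ρ²=56 → inactive
o2: d²=32 ≤ ρ²=56; F_rep = 18·(-4,-4)/32² = (-0.0703,-0.0703)
o3: d²=306 > ρ²=56 → inactive
F = F_att + ΣF_rep = (-9.0703,-9.8203)
p' = p + 1/20·F = (5.5465,2.5090)

Fx=-9.0703 Fy=-9.8203 x'=5.5465 y'=2.5090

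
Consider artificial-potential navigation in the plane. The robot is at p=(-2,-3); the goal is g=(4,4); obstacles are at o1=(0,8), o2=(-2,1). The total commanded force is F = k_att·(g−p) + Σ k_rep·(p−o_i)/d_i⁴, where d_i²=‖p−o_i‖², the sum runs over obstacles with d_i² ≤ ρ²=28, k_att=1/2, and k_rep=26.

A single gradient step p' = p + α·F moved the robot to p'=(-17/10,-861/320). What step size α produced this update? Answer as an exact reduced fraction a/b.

F_att = 1/2·(g−p) = 1/2·(6,7) = (3.0000,3.5000)
o1: d²=125 > ρ²=28 → inactive
o2: d²=16 ≤ ρ²=28; F_rep = 26·(0,-4)/16² = (0.0000,-0.4062)
F = F_att + ΣF_rep = (3.0000,3.0938)
Δp = p'−p = (0.3000,0.3094); α = Δx/Fx = (3/10) / (3) = 1/10
check: Δy/Fy = (99/320) / (99/32) = 1/10 ✓

α = 1/10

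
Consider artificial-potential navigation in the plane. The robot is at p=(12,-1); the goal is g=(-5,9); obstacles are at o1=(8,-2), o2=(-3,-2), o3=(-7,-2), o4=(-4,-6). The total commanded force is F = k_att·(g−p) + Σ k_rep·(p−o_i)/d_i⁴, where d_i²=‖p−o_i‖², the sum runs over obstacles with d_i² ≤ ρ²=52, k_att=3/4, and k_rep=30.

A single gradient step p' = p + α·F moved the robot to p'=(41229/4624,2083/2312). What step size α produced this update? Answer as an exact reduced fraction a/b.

α = 1/4

F_att = 3/4·(g−p) = 3/4·(-17,10) = (-12.7500,7.5000)
o1: d²=17 ≤ ρ²=52; F_rep = 30·(4,1)/17² = (0.4152,0.1038)
o2: d²=226 > ρ²=52 → inactive
o3: d²=362 > ρ²=52 → inactive
o4: d²=281 > ρ²=52 → inactive
F = F_att + ΣF_rep = (-12.3348,7.6038)
Δp = p'−p = (-3.0837,1.9010); α = Δx/Fx = (-14259/4624) / (-14259/1156) = 1/4
check: Δy/Fy = (4395/2312) / (4395/578) = 1/4 ✓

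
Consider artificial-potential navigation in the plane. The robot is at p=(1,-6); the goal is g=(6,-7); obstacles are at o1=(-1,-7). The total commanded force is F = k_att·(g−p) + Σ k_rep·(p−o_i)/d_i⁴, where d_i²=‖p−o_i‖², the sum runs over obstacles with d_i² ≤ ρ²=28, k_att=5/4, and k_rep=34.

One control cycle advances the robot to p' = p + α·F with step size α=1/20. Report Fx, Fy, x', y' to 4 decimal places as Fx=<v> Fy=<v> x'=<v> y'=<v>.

F_att = 5/4·(g−p) = 5/4·(5,-1) = (6.2500,-1.2500)
o1: d²=5 ≤ ρ²=28; F_rep = 34·(2,1)/5² = (2.7200,1.3600)
F = F_att + ΣF_rep = (8.9700,0.1100)
p' = p + 1/20·F = (1.4485,-5.9945)

Fx=8.9700 Fy=0.1100 x'=1.4485 y'=-5.9945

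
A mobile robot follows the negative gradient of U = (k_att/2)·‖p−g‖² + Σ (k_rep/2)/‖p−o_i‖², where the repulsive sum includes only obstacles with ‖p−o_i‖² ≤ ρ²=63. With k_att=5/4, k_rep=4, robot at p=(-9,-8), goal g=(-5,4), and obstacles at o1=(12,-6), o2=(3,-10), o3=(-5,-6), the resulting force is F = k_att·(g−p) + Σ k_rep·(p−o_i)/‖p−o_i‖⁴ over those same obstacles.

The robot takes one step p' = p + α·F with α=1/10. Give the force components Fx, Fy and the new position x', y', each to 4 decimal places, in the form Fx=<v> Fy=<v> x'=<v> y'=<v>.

F_att = 5/4·(g−p) = 5/4·(4,12) = (5.0000,15.0000)
o1: d²=445 > ρ²=63 → inactive
o2: d²=148 > ρ²=63 → inactive
o3: d²=20 ≤ ρ²=63; F_rep = 4·(-4,-2)/20² = (-0.0400,-0.0200)
F = F_att + ΣF_rep = (4.9600,14.9800)
p' = p + 1/10·F = (-8.5040,-6.5020)

Fx=4.9600 Fy=14.9800 x'=-8.5040 y'=-6.5020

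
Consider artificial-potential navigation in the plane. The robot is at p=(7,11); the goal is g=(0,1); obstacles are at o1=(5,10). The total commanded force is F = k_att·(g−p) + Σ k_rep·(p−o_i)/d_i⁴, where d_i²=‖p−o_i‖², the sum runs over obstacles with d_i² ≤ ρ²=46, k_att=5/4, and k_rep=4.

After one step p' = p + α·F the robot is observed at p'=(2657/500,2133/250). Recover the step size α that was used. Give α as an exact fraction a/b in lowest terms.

α = 1/5

F_att = 5/4·(g−p) = 5/4·(-7,-10) = (-8.7500,-12.5000)
o1: d²=5 ≤ ρ²=46; F_rep = 4·(2,1)/5² = (0.3200,0.1600)
F = F_att + ΣF_rep = (-8.4300,-12.3400)
Δp = p'−p = (-1.6860,-2.4680); α = Δx/Fx = (-843/500) / (-843/100) = 1/5
check: Δy/Fy = (-617/250) / (-617/50) = 1/5 ✓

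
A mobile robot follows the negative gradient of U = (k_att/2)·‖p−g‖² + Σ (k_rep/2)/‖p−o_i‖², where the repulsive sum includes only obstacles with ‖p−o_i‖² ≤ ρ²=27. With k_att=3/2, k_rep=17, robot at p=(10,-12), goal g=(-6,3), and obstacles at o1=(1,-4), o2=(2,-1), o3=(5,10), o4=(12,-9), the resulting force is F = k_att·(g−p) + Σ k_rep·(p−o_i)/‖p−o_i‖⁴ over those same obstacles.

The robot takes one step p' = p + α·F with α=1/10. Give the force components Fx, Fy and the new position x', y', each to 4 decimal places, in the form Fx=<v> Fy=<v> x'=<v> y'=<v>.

F_att = 3/2·(g−p) = 3/2·(-16,15) = (-24.0000,22.5000)
o1: d²=145 > ρ²=27 → inactive
o2: d²=185 > ρ²=27 → inactive
o3: d²=509 > ρ²=27 → inactive
o4: d²=13 ≤ ρ²=27; F_rep = 17·(-2,-3)/13² = (-0.2012,-0.3018)
F = F_att + ΣF_rep = (-24.2012,22.1982)
p' = p + 1/10·F = (7.5799,-9.7802)

Fx=-24.2012 Fy=22.1982 x'=7.5799 y'=-9.7802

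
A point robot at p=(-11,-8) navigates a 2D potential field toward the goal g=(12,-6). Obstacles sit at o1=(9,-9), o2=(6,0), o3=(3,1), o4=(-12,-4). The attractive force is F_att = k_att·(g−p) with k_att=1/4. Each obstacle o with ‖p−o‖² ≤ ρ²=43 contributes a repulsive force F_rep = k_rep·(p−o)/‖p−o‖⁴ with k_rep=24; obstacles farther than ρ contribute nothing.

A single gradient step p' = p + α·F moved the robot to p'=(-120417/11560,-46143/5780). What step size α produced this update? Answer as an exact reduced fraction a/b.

α = 1/10

F_att = 1/4·(g−p) = 1/4·(23,2) = (5.7500,0.5000)
o1: d²=401 > ρ²=43 → inactive
o2: d²=353 > ρ²=43 → inactive
o3: d²=277 > ρ²=43 → inactive
o4: d²=17 ≤ ρ²=43; F_rep = 24·(1,-4)/17² = (0.0830,-0.3322)
F = F_att + ΣF_rep = (5.8330,0.1678)
Δp = p'−p = (0.5833,0.0168); α = Δx/Fx = (6743/11560) / (6743/1156) = 1/10
check: Δy/Fy = (97/5780) / (97/578) = 1/10 ✓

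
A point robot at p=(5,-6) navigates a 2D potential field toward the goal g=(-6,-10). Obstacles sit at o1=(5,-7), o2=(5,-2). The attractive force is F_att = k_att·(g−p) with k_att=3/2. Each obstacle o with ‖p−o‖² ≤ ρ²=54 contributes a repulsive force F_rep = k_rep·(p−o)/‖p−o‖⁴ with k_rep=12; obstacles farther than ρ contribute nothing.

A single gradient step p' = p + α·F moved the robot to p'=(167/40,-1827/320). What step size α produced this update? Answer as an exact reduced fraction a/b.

F_att = 3/2·(g−p) = 3/2·(-11,-4) = (-16.5000,-6.0000)
o1: d²=1 ≤ ρ²=54; F_rep = 12·(0,1)/1² = (0.0000,12.0000)
o2: d²=16 ≤ ρ²=54; F_rep = 12·(0,-4)/16² = (0.0000,-0.1875)
F = F_att + ΣF_rep = (-16.5000,5.8125)
Δp = p'−p = (-0.8250,0.2906); α = Δx/Fx = (-33/40) / (-33/2) = 1/20
check: Δy/Fy = (93/320) / (93/16) = 1/20 ✓

α = 1/20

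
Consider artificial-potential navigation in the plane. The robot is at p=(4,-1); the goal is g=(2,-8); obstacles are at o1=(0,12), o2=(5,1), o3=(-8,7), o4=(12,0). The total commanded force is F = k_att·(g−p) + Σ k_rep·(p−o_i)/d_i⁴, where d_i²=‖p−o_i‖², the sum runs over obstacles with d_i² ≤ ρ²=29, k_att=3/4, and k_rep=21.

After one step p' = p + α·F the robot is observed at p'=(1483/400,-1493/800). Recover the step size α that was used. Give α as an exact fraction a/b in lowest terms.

F_att = 3/4·(g−p) = 3/4·(-2,-7) = (-1.5000,-5.2500)
o1: d²=185 > ρ²=29 → inactive
o2: d²=5 ≤ ρ²=29; F_rep = 21·(-1,-2)/5² = (-0.8400,-1.6800)
o3: d²=208 > ρ²=29 → inactive
o4: d²=65 > ρ²=29 → inactive
F = F_att + ΣF_rep = (-2.3400,-6.9300)
Δp = p'−p = (-0.2925,-0.8662); α = Δx/Fx = (-117/400) / (-117/50) = 1/8
check: Δy/Fy = (-693/800) / (-693/100) = 1/8 ✓

α = 1/8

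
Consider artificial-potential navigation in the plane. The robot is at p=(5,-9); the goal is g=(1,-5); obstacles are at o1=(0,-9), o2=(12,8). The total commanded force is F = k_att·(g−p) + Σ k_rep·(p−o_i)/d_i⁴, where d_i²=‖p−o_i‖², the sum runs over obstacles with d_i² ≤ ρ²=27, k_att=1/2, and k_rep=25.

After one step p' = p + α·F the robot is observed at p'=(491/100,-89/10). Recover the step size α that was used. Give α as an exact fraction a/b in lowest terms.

F_att = 1/2·(g−p) = 1/2·(-4,4) = (-2.0000,2.0000)
o1: d²=25 ≤ ρ²=27; F_rep = 25·(5,0)/25² = (0.2000,0.0000)
o2: d²=338 > ρ²=27 → inactive
F = F_att + ΣF_rep = (-1.8000,2.0000)
Δp = p'−p = (-0.0900,0.1000); α = Δx/Fx = (-9/100) / (-9/5) = 1/20
check: Δy/Fy = (1/10) / (2) = 1/20 ✓

α = 1/20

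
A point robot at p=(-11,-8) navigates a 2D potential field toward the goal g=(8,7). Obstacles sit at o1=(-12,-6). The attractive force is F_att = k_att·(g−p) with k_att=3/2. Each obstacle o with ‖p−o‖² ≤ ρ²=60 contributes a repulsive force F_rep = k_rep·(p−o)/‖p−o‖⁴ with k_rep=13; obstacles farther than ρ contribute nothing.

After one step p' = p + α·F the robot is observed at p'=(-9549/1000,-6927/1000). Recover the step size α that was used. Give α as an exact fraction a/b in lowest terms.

α = 1/20

F_att = 3/2·(g−p) = 3/2·(19,15) = (28.5000,22.5000)
o1: d²=5 ≤ ρ²=60; F_rep = 13·(1,-2)/5² = (0.5200,-1.0400)
F = F_att + ΣF_rep = (29.0200,21.4600)
Δp = p'−p = (1.4510,1.0730); α = Δx/Fx = (1451/1000) / (1451/50) = 1/20
check: Δy/Fy = (1073/1000) / (1073/50) = 1/20 ✓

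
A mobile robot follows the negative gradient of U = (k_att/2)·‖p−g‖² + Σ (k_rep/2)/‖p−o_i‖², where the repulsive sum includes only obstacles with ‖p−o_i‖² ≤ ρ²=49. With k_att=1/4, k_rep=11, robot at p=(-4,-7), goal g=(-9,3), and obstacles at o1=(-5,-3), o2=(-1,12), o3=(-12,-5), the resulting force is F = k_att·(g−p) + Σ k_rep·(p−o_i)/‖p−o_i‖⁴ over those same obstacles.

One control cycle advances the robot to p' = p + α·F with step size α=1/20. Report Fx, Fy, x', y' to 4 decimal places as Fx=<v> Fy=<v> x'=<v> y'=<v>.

Fx=-1.2119 Fy=2.3478 x'=-4.0606 y'=-6.8826

F_att = 1/4·(g−p) = 1/4·(-5,10) = (-1.2500,2.5000)
o1: d²=17 ≤ ρ²=49; F_rep = 11·(1,-4)/17² = (0.0381,-0.1522)
o2: d²=370 > ρ²=49 → inactive
o3: d²=68 > ρ²=49 → inactive
F = F_att + ΣF_rep = (-1.2119,2.3478)
p' = p + 1/20·F = (-4.0606,-6.8826)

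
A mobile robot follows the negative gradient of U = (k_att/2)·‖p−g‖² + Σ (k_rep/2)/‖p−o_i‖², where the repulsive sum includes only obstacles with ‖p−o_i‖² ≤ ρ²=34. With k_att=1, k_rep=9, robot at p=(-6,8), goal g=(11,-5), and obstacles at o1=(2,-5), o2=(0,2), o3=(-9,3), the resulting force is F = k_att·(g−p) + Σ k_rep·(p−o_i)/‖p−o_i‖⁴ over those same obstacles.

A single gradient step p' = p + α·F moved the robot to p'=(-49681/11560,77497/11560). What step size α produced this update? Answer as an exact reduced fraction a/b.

F_att = 1·(g−p) = 1·(17,-13) = (17.0000,-13.0000)
o1: d²=233 > ρ²=34 → inactive
o2: d²=72 > ρ²=34 → inactive
o3: d²=34 ≤ ρ²=34; F_rep = 9·(3,5)/34² = (0.0234,0.0389)
F = F_att + ΣF_rep = (17.0234,-12.9611)
Δp = p'−p = (1.7023,-1.2961); α = Δx/Fx = (19679/11560) / (19679/1156) = 1/10
check: Δy/Fy = (-14983/11560) / (-14983/1156) = 1/10 ✓

α = 1/10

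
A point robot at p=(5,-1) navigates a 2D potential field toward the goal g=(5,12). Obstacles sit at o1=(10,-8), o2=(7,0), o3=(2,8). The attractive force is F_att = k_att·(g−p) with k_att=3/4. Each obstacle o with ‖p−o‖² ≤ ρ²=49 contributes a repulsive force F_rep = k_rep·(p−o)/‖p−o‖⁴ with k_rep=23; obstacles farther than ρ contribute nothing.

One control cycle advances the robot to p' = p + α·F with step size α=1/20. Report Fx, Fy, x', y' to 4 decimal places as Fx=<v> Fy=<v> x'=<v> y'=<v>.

Fx=-1.8400 Fy=8.8300 x'=4.9080 y'=-0.5585

F_att = 3/4·(g−p) = 3/4·(0,13) = (0.0000,9.7500)
o1: d²=74 > ρ²=49 → inactive
o2: d²=5 ≤ ρ²=49; F_rep = 23·(-2,-1)/5² = (-1.8400,-0.9200)
o3: d²=90 > ρ²=49 → inactive
F = F_att + ΣF_rep = (-1.8400,8.8300)
p' = p + 1/20·F = (4.9080,-0.5585)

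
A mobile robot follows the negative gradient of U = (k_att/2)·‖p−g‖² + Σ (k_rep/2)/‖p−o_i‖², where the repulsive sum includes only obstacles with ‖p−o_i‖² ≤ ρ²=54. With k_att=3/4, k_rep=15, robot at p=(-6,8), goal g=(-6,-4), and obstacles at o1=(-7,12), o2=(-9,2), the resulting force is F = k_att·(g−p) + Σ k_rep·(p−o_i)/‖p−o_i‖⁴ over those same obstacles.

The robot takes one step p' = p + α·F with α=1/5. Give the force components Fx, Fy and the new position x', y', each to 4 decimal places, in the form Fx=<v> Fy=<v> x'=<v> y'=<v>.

Fx=0.0741 Fy=-9.1632 x'=-5.9852 y'=6.1674

F_att = 3/4·(g−p) = 3/4·(0,-12) = (0.0000,-9.0000)
o1: d²=17 ≤ ρ²=54; F_rep = 15·(1,-4)/17² = (0.0519,-0.2076)
o2: d²=45 ≤ ρ²=54; F_rep = 15·(3,6)/45² = (0.0222,0.0444)
F = F_att + ΣF_rep = (0.0741,-9.1632)
p' = p + 1/5·F = (-5.9852,6.1674)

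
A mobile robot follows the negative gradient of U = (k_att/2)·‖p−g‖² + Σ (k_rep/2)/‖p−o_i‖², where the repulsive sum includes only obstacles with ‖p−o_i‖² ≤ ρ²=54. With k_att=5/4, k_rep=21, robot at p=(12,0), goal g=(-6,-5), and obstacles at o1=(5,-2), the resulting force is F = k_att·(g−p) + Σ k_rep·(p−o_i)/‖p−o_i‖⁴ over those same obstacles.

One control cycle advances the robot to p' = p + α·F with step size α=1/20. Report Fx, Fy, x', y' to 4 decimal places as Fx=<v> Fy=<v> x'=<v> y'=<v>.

Fx=-22.4477 Fy=-6.2350 x'=10.8776 y'=-0.3118

F_att = 5/4·(g−p) = 5/4·(-18,-5) = (-22.5000,-6.2500)
o1: d²=53 ≤ ρ²=54; F_rep = 21·(7,2)/53² = (0.0523,0.0150)
F = F_att + ΣF_rep = (-22.4477,-6.2350)
p' = p + 1/20·F = (10.8776,-0.3118)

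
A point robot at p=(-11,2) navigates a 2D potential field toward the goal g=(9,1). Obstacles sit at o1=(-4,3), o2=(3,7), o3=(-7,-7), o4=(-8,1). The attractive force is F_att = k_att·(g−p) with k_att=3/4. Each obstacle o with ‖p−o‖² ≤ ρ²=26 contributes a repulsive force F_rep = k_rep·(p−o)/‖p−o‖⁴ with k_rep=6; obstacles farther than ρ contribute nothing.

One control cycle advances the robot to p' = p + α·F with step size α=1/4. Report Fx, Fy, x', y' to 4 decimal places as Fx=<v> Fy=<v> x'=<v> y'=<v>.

Fx=14.8200 Fy=-0.6900 x'=-7.2950 y'=1.8275

F_att = 3/4·(g−p) = 3/4·(20,-1) = (15.0000,-0.7500)
o1: d²=50 > ρ²=26 → inactive
o2: d²=221 > ρ²=26 → inactive
o3: d²=97 > ρ²=26 → inactive
o4: d²=10 ≤ ρ²=26; F_rep = 6·(-3,1)/10² = (-0.1800,0.0600)
F = F_att + ΣF_rep = (14.8200,-0.6900)
p' = p + 1/4·F = (-7.2950,1.8275)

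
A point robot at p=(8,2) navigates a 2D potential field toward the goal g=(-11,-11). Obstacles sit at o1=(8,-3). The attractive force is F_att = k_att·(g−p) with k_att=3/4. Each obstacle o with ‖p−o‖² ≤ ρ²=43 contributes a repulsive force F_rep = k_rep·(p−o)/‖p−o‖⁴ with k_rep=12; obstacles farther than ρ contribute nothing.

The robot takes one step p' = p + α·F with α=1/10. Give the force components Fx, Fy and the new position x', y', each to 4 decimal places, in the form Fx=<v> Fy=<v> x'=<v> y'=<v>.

Fx=-14.2500 Fy=-9.6540 x'=6.5750 y'=1.0346

F_att = 3/4·(g−p) = 3/4·(-19,-13) = (-14.2500,-9.7500)
o1: d²=25 ≤ ρ²=43; F_rep = 12·(0,5)/25² = (0.0000,0.0960)
F = F_att + ΣF_rep = (-14.2500,-9.6540)
p' = p + 1/10·F = (6.5750,1.0346)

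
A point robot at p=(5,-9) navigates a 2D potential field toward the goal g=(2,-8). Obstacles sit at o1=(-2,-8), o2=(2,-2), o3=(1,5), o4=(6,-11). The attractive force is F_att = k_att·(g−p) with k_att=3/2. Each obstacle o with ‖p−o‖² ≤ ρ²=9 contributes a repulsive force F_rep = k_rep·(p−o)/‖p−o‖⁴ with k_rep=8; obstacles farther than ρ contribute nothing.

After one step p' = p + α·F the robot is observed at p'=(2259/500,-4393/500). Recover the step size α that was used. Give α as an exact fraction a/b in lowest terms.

α = 1/10

F_att = 3/2·(g−p) = 3/2·(-3,1) = (-4.5000,1.5000)
o1: d²=50 > ρ²=9 → inactive
o2: d²=58 > ρ²=9 → inactive
o3: d²=212 > ρ²=9 → inactive
o4: d²=5 ≤ ρ²=9; F_rep = 8·(-1,2)/5² = (-0.3200,0.6400)
F = F_att + ΣF_rep = (-4.8200,2.1400)
Δp = p'−p = (-0.4820,0.2140); α = Δx/Fx = (-241/500) / (-241/50) = 1/10
check: Δy/Fy = (107/500) / (107/50) = 1/10 ✓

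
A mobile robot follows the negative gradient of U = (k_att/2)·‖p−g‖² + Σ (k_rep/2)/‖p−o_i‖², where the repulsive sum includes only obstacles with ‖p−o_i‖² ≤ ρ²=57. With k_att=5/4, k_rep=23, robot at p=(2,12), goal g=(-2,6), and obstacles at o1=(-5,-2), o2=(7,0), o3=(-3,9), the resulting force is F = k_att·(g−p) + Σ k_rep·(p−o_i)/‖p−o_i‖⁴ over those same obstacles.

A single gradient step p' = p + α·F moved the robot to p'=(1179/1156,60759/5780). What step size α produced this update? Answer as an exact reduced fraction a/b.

F_att = 5/4·(g−p) = 5/4·(-4,-6) = (-5.0000,-7.5000)
o1: d²=245 > ρ²=57 → inactive
o2: d²=169 > ρ²=57 → inactive
o3: d²=34 ≤ ρ²=57; F_rep = 23·(5,3)/34² = (0.0995,0.0597)
F = F_att + ΣF_rep = (-4.9005,-7.4403)
Δp = p'−p = (-0.9801,-1.4881); α = Δx/Fx = (-1133/1156) / (-5665/1156) = 1/5
check: Δy/Fy = (-8601/5780) / (-8601/1156) = 1/5 ✓

α = 1/5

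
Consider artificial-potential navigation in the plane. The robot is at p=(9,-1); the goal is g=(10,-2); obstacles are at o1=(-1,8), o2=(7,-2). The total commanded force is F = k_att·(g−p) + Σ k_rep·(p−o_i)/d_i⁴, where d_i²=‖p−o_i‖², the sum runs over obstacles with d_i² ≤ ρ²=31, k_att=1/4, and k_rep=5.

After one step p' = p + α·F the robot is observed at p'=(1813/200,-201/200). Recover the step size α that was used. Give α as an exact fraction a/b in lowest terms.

F_att = 1/4·(g−p) = 1/4·(1,-1) = (0.2500,-0.2500)
o1: d²=181 > ρ²=31 → inactive
o2: d²=5 ≤ ρ²=31; F_rep = 5·(2,1)/5² = (0.4000,0.2000)
F = F_att + ΣF_rep = (0.6500,-0.0500)
Δp = p'−p = (0.0650,-0.0050); α = Δx/Fx = (13/200) / (13/20) = 1/10
check: Δy/Fy = (-1/200) / (-1/20) = 1/10 ✓

α = 1/10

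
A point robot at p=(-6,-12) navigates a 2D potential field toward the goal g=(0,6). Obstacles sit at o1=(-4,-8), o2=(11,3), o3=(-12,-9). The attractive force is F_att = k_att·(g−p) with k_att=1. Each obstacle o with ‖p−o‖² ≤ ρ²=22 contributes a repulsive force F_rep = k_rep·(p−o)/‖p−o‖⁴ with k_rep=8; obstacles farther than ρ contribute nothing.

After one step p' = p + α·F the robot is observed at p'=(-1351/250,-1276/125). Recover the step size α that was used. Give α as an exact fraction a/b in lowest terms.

α = 1/10

F_att = 1·(g−p) = 1·(6,18) = (6.0000,18.0000)
o1: d²=20 ≤ ρ²=22; F_rep = 8·(-2,-4)/20² = (-0.0400,-0.0800)
o2: d²=514 > ρ²=22 → inactive
o3: d²=45 > ρ²=22 → inactive
F = F_att + ΣF_rep = (5.9600,17.9200)
Δp = p'−p = (0.5960,1.7920); α = Δx/Fx = (149/250) / (149/25) = 1/10
check: Δy/Fy = (224/125) / (448/25) = 1/10 ✓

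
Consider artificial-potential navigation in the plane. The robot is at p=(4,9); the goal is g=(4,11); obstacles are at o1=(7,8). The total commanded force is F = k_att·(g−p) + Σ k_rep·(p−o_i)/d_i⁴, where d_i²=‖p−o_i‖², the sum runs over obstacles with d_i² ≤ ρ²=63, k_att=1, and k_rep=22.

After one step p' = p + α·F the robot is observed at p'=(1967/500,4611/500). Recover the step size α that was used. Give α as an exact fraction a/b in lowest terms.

F_att = 1·(g−p) = 1·(0,2) = (0.0000,2.0000)
o1: d²=10 ≤ ρ²=63; F_rep = 22·(-3,1)/10² = (-0.6600,0.2200)
F = F_att + ΣF_rep = (-0.6600,2.2200)
Δp = p'−p = (-0.0660,0.2220); α = Δx/Fx = (-33/500) / (-33/50) = 1/10
check: Δy/Fy = (111/500) / (111/50) = 1/10 ✓

α = 1/10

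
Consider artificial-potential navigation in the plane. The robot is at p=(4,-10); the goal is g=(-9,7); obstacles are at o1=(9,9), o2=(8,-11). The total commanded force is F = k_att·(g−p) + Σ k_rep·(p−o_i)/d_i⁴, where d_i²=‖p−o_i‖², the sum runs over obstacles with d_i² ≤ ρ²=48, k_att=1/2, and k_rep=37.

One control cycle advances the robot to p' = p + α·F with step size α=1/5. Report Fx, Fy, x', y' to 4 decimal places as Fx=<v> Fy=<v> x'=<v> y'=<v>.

F_att = 1/2·(g−p) = 1/2·(-13,17) = (-6.5000,8.5000)
o1: d²=386 > ρ²=48 → inactive
o2: d²=17 ≤ ρ²=48; F_rep = 37·(-4,1)/17² = (-0.5121,0.1280)
F = F_att + ΣF_rep = (-7.0121,8.6280)
p' = p + 1/5·F = (2.5976,-8.2744)

Fx=-7.0121 Fy=8.6280 x'=2.5976 y'=-8.2744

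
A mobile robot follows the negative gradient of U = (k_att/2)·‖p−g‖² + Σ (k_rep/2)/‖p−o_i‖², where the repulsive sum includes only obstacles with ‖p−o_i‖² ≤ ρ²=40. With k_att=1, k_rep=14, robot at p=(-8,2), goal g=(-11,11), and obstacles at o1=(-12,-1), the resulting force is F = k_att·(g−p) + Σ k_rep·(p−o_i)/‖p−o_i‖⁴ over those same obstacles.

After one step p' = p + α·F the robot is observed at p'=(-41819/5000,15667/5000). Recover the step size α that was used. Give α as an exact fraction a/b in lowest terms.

α = 1/8

F_att = 1·(g−p) = 1·(-3,9) = (-3.0000,9.0000)
o1: d²=25 ≤ ρ²=40; F_rep = 14·(4,3)/25² = (0.0896,0.0672)
F = F_att + ΣF_rep = (-2.9104,9.0672)
Δp = p'−p = (-0.3638,1.1334); α = Δx/Fx = (-1819/5000) / (-1819/625) = 1/8
check: Δy/Fy = (5667/5000) / (5667/625) = 1/8 ✓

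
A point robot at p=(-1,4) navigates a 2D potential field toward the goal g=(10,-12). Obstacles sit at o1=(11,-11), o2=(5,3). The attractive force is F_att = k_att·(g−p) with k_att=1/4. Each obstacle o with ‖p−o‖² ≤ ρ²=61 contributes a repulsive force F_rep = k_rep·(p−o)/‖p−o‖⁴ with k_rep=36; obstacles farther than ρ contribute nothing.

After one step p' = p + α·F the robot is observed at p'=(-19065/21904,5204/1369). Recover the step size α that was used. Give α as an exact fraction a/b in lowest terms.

α = 1/20

F_att = 1/4·(g−p) = 1/4·(11,-16) = (2.7500,-4.0000)
o1: d²=369 > ρ²=61 → inactive
o2: d²=37 ≤ ρ²=61; F_rep = 36·(-6,1)/37² = (-0.1578,0.0263)
F = F_att + ΣF_rep = (2.5922,-3.9737)
Δp = p'−p = (0.1296,-0.1987); α = Δx/Fx = (2839/21904) / (14195/5476) = 1/20
check: Δy/Fy = (-272/1369) / (-5440/1369) = 1/20 ✓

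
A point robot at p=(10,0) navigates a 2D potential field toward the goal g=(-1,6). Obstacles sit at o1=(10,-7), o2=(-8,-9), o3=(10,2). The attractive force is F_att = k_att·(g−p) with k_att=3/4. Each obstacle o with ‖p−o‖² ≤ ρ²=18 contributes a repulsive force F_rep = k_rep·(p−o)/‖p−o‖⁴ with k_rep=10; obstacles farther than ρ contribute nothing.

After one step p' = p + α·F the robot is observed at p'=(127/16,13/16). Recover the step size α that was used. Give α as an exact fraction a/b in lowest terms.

F_att = 3/4·(g−p) = 3/4·(-11,6) = (-8.2500,4.5000)
o1: d²=49 > ρ²=18 → inactive
o2: d²=405 > ρ²=18 → inactive
o3: d²=4 ≤ ρ²=18; F_rep = 10·(0,-2)/4² = (0.0000,-1.2500)
F = F_att + ΣF_rep = (-8.2500,3.2500)
Δp = p'−p = (-2.0625,0.8125); α = Δx/Fx = (-33/16) / (-33/4) = 1/4
check: Δy/Fy = (13/16) / (13/4) = 1/4 ✓

α = 1/4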